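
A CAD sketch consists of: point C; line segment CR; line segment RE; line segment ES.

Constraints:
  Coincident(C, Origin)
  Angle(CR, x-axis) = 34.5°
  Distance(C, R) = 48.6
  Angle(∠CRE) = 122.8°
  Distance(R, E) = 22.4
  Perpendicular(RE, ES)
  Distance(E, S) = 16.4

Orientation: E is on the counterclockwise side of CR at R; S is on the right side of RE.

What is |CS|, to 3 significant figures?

75.2

C is at the origin; CR runs at 34.5° with length 48.6, so R = 48.6·(cos 34.5°, sin 34.5°) = (40.1, 27.5). ∠CRE = 122.8°, so RE runs at 34.5° + (180° − 122.8°) = 91.7° from the x-axis; with |RE| = 22.4, E = R + 22.4·(cos 91.7°, sin 91.7°) = (39.4, 49.9). RE ⟂ ES; with |ES| = 16.4 on the right of RE, S = E + 16.4·(1.00, 0.0297) = (55.8, 50.4). Then |CS| = |S − C| = 75.2.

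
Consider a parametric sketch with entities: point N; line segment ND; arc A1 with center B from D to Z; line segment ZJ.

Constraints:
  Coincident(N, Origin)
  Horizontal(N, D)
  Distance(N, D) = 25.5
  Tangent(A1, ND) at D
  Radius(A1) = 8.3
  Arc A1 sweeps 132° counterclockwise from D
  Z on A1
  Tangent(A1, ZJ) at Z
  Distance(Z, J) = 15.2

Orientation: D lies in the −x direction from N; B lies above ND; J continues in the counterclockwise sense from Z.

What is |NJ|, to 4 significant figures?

38.77

N is at the origin; N and D share the same y with |ND| = 25.5 and D on the −x side, so D = (-25.50, 0.000). A1 meets ND tangentially, so BD is at right angles to ND, so B = D + (0, 8.3) = (-25.50, 8.300). On A1, D sits at bearing -90° from B; a 132° counterclockwise sweep puts Z at bearing 42°, so Z = B + 8.3·(cos 42°, sin 42°) = (-19.33, 13.85). A1 meets ZJ tangentially, so BZ is at right angles to ZJ, so ZJ runs along (−sin 42°, cos 42°); with |ZJ| = 15.2, J = (-29.50, 25.15). Then |NJ| = |J − N| = 38.77.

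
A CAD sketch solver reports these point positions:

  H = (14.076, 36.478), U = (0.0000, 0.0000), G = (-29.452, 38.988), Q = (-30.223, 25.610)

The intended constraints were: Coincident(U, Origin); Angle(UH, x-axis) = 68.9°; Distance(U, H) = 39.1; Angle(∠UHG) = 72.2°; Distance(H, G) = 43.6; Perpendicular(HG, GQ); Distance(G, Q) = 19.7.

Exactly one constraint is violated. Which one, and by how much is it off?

Distance(G, Q) = 19.7 — off by 6.30.

U = (0.00, 0.00) ✓; UH at 68.90° ✓; |UH| = 39.10 ✓; ∠UHG = 72.20° ✓; |HG| = 43.60 ✓; ∠(HG, GQ) = 90.00° ✓; |GQ| = 13.40 ✗.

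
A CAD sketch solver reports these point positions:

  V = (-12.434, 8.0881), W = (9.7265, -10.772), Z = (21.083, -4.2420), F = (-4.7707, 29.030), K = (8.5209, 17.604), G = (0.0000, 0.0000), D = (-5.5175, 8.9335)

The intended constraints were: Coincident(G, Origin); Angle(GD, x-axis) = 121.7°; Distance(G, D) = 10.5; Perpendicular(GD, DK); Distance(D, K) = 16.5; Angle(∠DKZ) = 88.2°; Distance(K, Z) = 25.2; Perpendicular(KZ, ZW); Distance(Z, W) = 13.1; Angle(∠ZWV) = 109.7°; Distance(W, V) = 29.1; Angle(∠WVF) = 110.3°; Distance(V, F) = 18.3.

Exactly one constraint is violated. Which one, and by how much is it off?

Distance(V, F) = 18.3 — off by 4.00.

G = (0.00, 0.00) ✓; GD at 121.7° ✓; |GD| = 10.50 ✓; ∠(GD, DK) = 90.00° ✓; |DK| = 16.50 ✓; ∠DKZ = 88.20° ✓; |KZ| = 25.20 ✓; ∠(KZ, ZW) = 90.00° ✓; |ZW| = 13.10 ✓; ∠ZWV = 109.7° ✓; |WV| = 29.10 ✓; ∠WVF = 110.3° ✓; |VF| = 22.30 ✗.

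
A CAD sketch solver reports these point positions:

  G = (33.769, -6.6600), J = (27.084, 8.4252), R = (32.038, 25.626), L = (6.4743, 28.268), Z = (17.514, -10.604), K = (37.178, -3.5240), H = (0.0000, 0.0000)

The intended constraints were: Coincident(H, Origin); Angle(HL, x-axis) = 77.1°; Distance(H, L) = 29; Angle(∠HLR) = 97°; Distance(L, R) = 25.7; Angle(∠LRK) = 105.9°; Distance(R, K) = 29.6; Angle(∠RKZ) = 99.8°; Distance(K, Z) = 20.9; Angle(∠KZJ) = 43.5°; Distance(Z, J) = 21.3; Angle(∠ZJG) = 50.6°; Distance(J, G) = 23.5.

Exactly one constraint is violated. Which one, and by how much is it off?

Distance(J, G) = 23.5 — off by 7.00.

H = (0.00, 0.00) ✓; HL at 77.10° ✓; |HL| = 29.00 ✓; ∠HLR = 97.00° ✓; |LR| = 25.70 ✓; ∠LRK = 105.9° ✓; |RK| = 29.60 ✓; ∠RKZ = 99.80° ✓; |KZ| = 20.90 ✓; ∠KZJ = 43.50° ✓; |ZJ| = 21.30 ✓; ∠ZJG = 50.60° ✓; |JG| = 16.50 ✗.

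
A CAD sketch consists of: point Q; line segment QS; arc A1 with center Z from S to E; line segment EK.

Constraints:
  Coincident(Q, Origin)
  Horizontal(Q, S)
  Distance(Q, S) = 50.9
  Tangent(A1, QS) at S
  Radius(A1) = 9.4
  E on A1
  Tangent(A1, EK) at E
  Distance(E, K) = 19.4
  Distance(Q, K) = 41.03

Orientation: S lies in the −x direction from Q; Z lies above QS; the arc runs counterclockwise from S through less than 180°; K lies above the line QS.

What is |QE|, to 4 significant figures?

42.75

Checks: |ZE| = 9.400 ✓; ∠(ZE, EK) = 90.00° ✓; |EK| = 19.40 ✓; |QK| = 41.03 ✓.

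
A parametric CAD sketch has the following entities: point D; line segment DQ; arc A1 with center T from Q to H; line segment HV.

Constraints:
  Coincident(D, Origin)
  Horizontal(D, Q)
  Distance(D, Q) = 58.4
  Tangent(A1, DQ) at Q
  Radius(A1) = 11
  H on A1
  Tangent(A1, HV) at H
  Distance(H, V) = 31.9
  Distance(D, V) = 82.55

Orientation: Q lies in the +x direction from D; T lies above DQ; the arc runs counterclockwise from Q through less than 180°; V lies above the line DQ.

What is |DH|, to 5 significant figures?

70.178

Checks: D.y = 0.00, Q.y = 0.00 ✓; |TH| = 11.00 ✓; ∠(TH, HV) = 90.00° ✓; |HV| = 31.90 ✓; |DV| = 82.55 ✓.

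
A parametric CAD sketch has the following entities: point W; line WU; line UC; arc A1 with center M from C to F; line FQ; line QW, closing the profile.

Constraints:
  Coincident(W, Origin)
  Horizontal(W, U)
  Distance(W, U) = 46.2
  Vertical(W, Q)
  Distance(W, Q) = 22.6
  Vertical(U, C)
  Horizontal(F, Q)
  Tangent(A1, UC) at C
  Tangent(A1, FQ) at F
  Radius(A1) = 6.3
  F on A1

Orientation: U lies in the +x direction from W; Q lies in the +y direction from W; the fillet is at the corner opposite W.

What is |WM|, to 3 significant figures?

43.1

W is at the origin; WU is horizontal with |WU| = 46.2 and U on the +x side, so U = (46.2, 0.00). W and Q share the same x with |WQ| = 22.6 and Q on the +y side, so Q = (0.00, 22.6). The virtual corner opposite W is at (46.2, 22.6). Since A1 is tangent to UC there, MC ⟂ UC and the tangent condition forces MF to be normal to FQ, with radius 6.3, so the center M sits 6.3 in from both sides at M = (39.9, 16.3). Then |WM| = |M − W| = 43.1.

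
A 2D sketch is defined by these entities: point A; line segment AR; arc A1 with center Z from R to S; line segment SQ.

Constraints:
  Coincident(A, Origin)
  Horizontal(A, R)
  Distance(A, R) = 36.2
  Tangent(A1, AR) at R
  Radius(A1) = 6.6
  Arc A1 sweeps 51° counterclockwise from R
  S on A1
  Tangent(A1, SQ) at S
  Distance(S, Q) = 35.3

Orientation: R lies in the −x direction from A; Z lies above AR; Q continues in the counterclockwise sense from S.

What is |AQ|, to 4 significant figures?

31.16

A is at the origin; AR is horizontal with |AR| = 36.2 and R on the −x side, so R = (-36.20, 0.000). Tangency of A1 to AR means the radius ZR is perpendicular to AR, so Z = R + (0, 6.6) = (-36.20, 6.600). On A1, R sits at bearing -90° from Z; a 51° counterclockwise sweep puts S at bearing -39°, so S = Z + 6.6·(cos -39°, sin -39°) = (-31.07, 2.446). Since A1 is tangent to SQ there, ZS ⟂ SQ, so SQ runs along (−sin -39°, cos -39°); with |SQ| = 35.3, Q = (-8.856, 29.88). Then |AQ| = |Q − A| = 31.16.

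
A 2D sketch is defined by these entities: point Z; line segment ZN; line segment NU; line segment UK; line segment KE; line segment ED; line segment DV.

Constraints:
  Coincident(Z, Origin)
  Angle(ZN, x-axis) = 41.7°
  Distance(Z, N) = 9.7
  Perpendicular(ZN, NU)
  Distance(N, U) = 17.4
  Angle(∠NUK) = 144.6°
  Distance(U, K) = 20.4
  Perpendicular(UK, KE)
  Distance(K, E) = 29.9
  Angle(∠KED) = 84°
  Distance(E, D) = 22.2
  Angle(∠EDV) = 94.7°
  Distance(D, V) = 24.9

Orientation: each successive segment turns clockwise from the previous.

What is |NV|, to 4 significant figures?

15.02

∠KED = 84.0° gives ED at 90.30° from the x-axis; with |ED| = 22.2, D = (-8.780, -7.897). ∠EDV = 94.7° gives DV at 5.000° from the x-axis; with |DV| = 24.9, V = (16.03, -5.727). Then |NV| = |V − N| = 15.02.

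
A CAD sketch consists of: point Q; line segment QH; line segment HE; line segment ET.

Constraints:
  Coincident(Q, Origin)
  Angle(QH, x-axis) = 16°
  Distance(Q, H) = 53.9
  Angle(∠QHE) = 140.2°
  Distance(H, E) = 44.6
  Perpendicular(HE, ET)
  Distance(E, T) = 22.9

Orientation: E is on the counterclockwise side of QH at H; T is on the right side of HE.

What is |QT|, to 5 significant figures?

103.41

Q is at the origin; QH runs at 16.0° with length 53.9, so H = 53.9·(cos 16.0°, sin 16.0°) = (51.812, 14.857). ∠QHE = 140.2°, so HE runs at 16.0° + (180° − 140.2°) = 55.800° from the x-axis; with |HE| = 44.6, E = H + 44.6·(cos 55.800°, sin 55.800°) = (76.881, 51.745). The perpendicularity gives ET at right angles to HE; with |ET| = 22.9 on the right of HE, T = E + 22.9·(0.82708, -0.56208) = (95.821, 38.873). Then |QT| = |T − Q| = 103.41.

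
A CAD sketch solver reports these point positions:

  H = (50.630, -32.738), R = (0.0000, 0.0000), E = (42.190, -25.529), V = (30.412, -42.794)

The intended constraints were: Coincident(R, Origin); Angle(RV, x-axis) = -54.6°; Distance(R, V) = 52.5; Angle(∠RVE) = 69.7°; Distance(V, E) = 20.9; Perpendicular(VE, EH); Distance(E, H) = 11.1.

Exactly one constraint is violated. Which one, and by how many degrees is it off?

Perpendicular(VE, EH) — off by 6.20°.

R = (0.00, 0.00) ✓; RV at -54.60° ✓; |RV| = 52.50 ✓; ∠RVE = 69.70° ✓; |VE| = 20.90 ✓; ∠(VE, EH) = 96.20° ✗; |EH| = 11.10 ✓.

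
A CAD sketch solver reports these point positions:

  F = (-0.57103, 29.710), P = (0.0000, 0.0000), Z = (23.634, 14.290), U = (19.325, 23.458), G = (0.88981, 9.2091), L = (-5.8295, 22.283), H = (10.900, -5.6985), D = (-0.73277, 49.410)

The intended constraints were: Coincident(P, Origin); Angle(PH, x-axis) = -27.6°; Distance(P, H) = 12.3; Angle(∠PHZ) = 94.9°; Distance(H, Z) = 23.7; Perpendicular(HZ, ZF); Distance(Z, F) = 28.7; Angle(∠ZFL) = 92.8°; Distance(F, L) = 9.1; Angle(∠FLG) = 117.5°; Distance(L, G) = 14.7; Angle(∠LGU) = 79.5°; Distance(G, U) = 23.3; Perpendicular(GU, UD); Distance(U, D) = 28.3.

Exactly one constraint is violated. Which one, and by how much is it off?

Distance(U, D) = 28.3 — off by 4.50.

P = (0.00, 0.00) ✓; PH at -27.60° ✓; |PH| = 12.30 ✓; ∠PHZ = 94.90° ✓; |HZ| = 23.70 ✓; ∠(HZ, ZF) = 90.00° ✓; |ZF| = 28.70 ✓; ∠ZFL = 92.80° ✓; |FL| = 9.100 ✓; ∠FLG = 117.5° ✓; |LG| = 14.70 ✓; ∠LGU = 79.50° ✓; |GU| = 23.30 ✓; ∠(GU, UD) = 90.00° ✓; |UD| = 32.80 ✗.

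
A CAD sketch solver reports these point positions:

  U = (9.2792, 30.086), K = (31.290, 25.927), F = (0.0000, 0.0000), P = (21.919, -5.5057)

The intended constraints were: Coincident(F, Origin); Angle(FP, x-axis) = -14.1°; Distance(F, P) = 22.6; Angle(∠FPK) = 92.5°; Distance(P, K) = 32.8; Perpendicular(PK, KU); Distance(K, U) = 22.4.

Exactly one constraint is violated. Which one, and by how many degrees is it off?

Perpendicular(PK, KU) — off by 5.90°.

F = (0.00, 0.00) ✓; FP at -14.10° ✓; |FP| = 22.60 ✓; ∠FPK = 92.50° ✓; |PK| = 32.80 ✓; ∠(PK, KU) = 95.90° ✗; |KU| = 22.40 ✓.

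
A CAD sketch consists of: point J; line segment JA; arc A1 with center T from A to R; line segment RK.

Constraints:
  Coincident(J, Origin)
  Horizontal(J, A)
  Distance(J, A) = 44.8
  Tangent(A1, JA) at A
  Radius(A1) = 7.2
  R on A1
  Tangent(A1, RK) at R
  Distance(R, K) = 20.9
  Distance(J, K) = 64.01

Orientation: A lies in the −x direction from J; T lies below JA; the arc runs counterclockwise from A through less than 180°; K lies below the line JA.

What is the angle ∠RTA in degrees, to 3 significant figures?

67.6°

Checks: |TA| = 7.200 ✓; |TR| = 7.200 ✓; ∠(TR, RK) = 90.00° ✓; |RK| = 20.90 ✓; |JK| = 64.01 ✓.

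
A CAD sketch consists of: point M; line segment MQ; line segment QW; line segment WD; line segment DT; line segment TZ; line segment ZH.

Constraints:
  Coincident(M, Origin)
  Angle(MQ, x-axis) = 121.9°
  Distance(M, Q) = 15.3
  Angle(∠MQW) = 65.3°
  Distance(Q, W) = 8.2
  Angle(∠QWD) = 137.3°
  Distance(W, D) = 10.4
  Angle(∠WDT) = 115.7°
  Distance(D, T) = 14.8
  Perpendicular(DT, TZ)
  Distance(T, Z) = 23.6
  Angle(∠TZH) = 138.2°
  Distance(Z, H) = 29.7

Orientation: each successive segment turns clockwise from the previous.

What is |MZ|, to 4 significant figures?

17.45

M is at the origin; MQ runs at 121.9° with length 15.3, so Q = (-8.085, 12.99). ∠MQW = 65.3° gives QW at 7.200° from the x-axis; with |QW| = 8.2, W = (0.05023, 14.02). ∠QWD = 137.3° gives WD at -35.50° from the x-axis; with |WD| = 10.4, D = (8.517, 7.978). ∠WDT = 115.7° gives DT at -99.80° from the x-axis; with |DT| = 14.8, T = (5.998, -6.606). The perpendicularity gives TZ at right angles to DT, so TZ runs at 170.2°; with |TZ| = 23.6, Z = (-17.26, -2.589). Then |MZ| = |Z − M| = 17.45.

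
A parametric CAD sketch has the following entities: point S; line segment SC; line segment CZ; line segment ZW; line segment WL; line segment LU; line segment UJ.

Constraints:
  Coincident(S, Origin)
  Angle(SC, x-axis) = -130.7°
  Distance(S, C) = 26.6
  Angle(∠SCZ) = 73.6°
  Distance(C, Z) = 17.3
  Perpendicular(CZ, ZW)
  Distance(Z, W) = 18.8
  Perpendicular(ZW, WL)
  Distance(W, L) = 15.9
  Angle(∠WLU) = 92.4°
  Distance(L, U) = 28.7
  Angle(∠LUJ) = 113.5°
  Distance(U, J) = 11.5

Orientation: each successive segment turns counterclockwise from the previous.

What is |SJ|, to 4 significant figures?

40.53

S is at the origin; SC runs at -130.7° with length 26.6, so C = (-17.35, -20.17). ∠SCZ = 73.6° gives CZ at -24.30° from the x-axis; with |CZ| = 17.3, Z = (-1.579, -27.29). CZ ⟂ ZW, so ZW runs at 65.70°; with |ZW| = 18.8, W = (6.158, -10.15). The perpendicularity gives WL at right angles to ZW, so WL runs at 155.7°; with |WL| = 15.9, L = (-8.333, -3.608). ∠WLU = 92.4° gives LU at -116.7° from the x-axis; with |LU| = 28.7, U = (-21.23, -29.25). ∠LUJ = 113.5° gives UJ at -50.20° from the x-axis; with |UJ| = 11.5, J = (-13.87, -38.08). Then |SJ| = |J − S| = 40.53.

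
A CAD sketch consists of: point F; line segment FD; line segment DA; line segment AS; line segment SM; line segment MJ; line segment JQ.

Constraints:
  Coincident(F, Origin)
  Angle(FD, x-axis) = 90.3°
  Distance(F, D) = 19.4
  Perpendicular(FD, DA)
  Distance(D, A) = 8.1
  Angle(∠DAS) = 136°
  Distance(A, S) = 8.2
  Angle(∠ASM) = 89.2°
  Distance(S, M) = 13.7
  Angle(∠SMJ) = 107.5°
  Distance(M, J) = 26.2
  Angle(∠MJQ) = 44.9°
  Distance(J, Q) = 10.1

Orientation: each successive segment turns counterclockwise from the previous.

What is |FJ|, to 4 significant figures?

24.79

F is at the origin; FD runs at 90.3° with length 19.4, so D = (-0.1016, 19.40). The perpendicularity gives DA at right angles to FD, so DA runs at -179.7°; with |DA| = 8.1, A = (-8.201, 19.36). ∠DAS = 136.0° gives AS at -135.7° from the x-axis; with |AS| = 8.2, S = (-14.07, 13.63). ∠ASM = 89.2° gives SM at -44.90° from the x-axis; with |SM| = 13.7, M = (-4.366, 3.960). ∠SMJ = 107.5° gives MJ at 27.60° from the x-axis; with |MJ| = 26.2, J = (18.85, 16.10). Then |FJ| = |J − F| = 24.79.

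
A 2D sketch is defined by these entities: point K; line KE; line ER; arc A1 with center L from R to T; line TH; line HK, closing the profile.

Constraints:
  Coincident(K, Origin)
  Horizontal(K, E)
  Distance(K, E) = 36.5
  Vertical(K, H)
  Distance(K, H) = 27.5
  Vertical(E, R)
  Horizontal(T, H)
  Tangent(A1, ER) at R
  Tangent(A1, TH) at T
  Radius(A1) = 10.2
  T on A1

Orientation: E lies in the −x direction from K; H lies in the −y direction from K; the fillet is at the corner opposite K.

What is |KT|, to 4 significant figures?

38.05

K is at the origin; K and E share the same y with |KE| = 36.5 and E on the −x side, so E = (-36.50, 0.000). K and H share the same x with |KH| = 27.5 and H on the −y side, so H = (0.000, -27.50). The virtual corner opposite K is at (-36.50, -27.50). Since A1 is tangent to ER there, LR ⟂ ER and the tangent condition forces LT to be normal to TH, with radius 10.2, so the center L sits 10.2 in from both sides at L = (-26.30, -17.30). That places the tangent points at R = (-36.50, -17.30) on ER and T = (-26.30, -27.50) on TH. Then |KT| = |T − K| = 38.05.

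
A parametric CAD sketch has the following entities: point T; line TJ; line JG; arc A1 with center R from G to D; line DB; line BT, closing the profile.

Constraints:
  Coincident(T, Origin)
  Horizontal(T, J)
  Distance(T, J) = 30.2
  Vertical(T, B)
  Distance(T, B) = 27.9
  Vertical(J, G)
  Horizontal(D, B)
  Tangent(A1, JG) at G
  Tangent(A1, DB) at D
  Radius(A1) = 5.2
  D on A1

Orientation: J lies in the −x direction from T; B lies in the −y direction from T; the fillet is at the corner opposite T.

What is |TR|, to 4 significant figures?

33.77

T is at the origin; T and J share the same y with |TJ| = 30.2 and J on the −x side, so J = (-30.20, 0.000). T and B share the same x with |TB| = 27.9 and B on the −y side, so B = (0.000, -27.90). The virtual corner opposite T is at (-30.20, -27.90). Since A1 is tangent to JG there, RG ⟂ JG and A1 meets DB tangentially, so RD is at right angles to DB, with radius 5.2, so the center R sits 5.2 in from both sides at R = (-25.00, -22.70). Then |TR| = |R − T| = 33.77.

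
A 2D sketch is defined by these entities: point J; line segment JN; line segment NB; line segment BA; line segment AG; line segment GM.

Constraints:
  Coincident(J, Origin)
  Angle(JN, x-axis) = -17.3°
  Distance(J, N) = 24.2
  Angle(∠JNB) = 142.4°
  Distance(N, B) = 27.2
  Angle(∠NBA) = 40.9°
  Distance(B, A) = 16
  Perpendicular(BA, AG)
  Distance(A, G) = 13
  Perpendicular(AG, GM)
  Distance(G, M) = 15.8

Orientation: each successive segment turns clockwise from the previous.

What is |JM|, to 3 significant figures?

44.9

BA is perpendicular to AG, so AG runs at 76.0°; with |AG| = 13.0, G = (26.4, -13.0). AG ⟂ GM, so GM runs at -14.0°; with |GM| = 15.8, M = (41.7, -16.8). Then |JM| = |M − J| = 44.9.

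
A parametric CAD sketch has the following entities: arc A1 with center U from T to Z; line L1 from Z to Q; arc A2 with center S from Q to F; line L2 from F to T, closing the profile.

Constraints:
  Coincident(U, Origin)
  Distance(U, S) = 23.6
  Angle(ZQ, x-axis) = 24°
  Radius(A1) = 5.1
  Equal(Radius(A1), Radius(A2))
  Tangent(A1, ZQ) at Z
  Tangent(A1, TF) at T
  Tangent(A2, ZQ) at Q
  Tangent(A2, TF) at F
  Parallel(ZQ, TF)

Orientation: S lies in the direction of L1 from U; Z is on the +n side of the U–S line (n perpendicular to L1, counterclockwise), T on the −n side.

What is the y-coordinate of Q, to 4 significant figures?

14.26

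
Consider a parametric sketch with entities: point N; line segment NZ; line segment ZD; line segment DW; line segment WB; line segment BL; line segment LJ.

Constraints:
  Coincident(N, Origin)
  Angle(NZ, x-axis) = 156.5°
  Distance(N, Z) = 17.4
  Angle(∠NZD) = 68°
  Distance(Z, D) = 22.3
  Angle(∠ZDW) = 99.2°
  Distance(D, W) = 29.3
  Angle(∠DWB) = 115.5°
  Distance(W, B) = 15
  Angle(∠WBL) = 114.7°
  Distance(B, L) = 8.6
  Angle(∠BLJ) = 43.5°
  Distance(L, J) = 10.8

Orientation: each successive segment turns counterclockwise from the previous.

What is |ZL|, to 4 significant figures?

33.87

∠DWB = 115.5° gives WB at 53.80° from the x-axis; with |WB| = 15.0, B = (21.11, -8.690). ∠WBL = 114.7° gives BL at 119.1° from the x-axis; with |BL| = 8.6, L = (16.93, -1.175). Then |ZL| = |L − Z| = 33.87.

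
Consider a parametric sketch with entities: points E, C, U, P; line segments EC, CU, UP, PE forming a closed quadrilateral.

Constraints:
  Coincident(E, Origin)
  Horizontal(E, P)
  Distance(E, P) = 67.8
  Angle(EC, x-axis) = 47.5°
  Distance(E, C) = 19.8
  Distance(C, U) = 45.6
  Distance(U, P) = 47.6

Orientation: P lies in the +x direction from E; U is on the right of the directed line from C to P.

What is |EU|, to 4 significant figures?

40.66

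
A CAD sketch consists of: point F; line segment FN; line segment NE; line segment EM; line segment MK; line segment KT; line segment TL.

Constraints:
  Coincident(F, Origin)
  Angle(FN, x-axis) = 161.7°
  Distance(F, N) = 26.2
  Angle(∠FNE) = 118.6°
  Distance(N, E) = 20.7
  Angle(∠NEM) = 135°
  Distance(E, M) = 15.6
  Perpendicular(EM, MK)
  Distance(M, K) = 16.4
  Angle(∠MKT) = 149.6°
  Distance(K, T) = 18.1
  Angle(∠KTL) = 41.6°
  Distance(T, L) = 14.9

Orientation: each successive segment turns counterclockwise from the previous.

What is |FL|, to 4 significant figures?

24.84

F is at the origin; FN runs at 161.7° with length 26.2, so N = (-24.87, 8.227). ∠FNE = 118.6° gives NE at -136.9° from the x-axis; with |NE| = 20.7, E = (-39.99, -5.917). ∠NEM = 135.0° gives EM at -91.90° from the x-axis; with |EM| = 15.6, M = (-40.51, -21.51). The perpendicularity gives MK at right angles to EM, so MK runs at -1.900°; with |MK| = 16.4, K = (-24.12, -22.05). ∠MKT = 149.6° gives KT at 28.50° from the x-axis; with |KT| = 18.1, T = (-8.209, -13.42). ∠KTL = 41.6° gives TL at 166.9° from the x-axis; with |TL| = 14.9, L = (-22.72, -10.04). Then |FL| = |L − F| = 24.84.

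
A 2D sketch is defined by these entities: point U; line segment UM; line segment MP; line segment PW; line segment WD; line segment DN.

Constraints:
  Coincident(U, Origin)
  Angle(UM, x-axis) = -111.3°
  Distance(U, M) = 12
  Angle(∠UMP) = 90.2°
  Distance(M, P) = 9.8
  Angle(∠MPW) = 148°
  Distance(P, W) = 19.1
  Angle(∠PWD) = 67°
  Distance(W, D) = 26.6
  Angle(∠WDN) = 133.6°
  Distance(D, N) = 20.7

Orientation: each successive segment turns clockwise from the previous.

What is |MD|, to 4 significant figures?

25.73

U is at the origin; UM runs at -111.3° with length 12.0, so M = (-4.359, -11.18). ∠UMP = 90.2° gives MP at 158.9° from the x-axis; with |MP| = 9.8, P = (-13.50, -7.652). ∠MPW = 148.0° gives PW at 126.9° from the x-axis; with |PW| = 19.1, W = (-24.97, 7.622). ∠PWD = 67.0° gives WD at 13.90° from the x-axis; with |WD| = 26.6, D = (0.8511, 14.01). Then |MD| = |D − M| = 25.73.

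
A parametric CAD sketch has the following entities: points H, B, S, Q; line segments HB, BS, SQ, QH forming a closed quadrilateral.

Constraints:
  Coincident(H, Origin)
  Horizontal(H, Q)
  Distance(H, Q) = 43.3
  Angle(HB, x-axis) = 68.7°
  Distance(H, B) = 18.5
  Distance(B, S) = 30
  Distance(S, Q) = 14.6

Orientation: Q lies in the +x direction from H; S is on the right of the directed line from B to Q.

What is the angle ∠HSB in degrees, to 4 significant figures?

36.43°

H is at the origin; HQ is horizontal with |HQ| = 43.3 and Q in +x, so Q = (43.3, 0). HB runs at 68.7° with |HB| = 18.5, so B = (6.720, 17.24). S is determined by |BS| = 30.0 and |SQ| = 14.6 together: it lies at the intersection of circle(B, 30.0) and circle(Q, 14.6). With |BQ| = 40.44, the foot of the radical line on BQ is 28.71 from B and the perpendicular offset is √(30.0² − 28.71²) = 8.698. Taking the right-of-BQ solution: S = (28.98, -2.870).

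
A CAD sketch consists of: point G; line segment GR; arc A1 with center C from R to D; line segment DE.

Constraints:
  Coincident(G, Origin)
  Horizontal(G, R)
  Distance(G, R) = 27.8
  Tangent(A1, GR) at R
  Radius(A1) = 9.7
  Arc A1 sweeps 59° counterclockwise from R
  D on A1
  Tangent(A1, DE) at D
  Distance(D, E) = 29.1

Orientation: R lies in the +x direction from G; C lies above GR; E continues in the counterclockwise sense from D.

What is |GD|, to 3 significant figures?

36.4

The tangent condition forces CR to be normal to GR, so C = R + (0, 9.7) = (27.8, 9.70). On A1, R sits at bearing -90° from C; a 59° counterclockwise sweep puts D at bearing -31°, so D = C + 9.7·(cos -31°, sin -31°) = (36.1, 4.70). Then |GD| = |D − G| = 36.4.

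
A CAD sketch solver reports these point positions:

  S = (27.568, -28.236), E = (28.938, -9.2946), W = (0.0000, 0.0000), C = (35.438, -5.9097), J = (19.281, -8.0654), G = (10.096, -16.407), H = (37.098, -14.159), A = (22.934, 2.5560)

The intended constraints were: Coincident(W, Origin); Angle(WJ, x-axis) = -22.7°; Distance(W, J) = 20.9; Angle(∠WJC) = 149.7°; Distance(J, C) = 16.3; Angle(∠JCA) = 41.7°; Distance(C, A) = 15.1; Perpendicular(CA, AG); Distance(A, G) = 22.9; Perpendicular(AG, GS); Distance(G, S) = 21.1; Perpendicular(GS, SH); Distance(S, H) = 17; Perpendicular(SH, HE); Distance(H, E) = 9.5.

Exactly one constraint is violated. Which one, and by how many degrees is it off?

Perpendicular(SH, HE) — off by 3.30°.

W = (0.00, 0.00) ✓; WJ at -22.70° ✓; |WJ| = 20.90 ✓; ∠WJC = 149.7° ✓; |JC| = 16.30 ✓; ∠JCA = 41.70° ✓; |CA| = 15.10 ✓; ∠(CA, AG) = 90.00° ✓; |AG| = 22.90 ✓; ∠(AG, GS) = 90.00° ✓; |GS| = 21.10 ✓; ∠(GS, SH) = 90.00° ✓; |SH| = 17.00 ✓; ∠(SH, HE) = 93.30° ✗; |HE| = 9.500 ✓.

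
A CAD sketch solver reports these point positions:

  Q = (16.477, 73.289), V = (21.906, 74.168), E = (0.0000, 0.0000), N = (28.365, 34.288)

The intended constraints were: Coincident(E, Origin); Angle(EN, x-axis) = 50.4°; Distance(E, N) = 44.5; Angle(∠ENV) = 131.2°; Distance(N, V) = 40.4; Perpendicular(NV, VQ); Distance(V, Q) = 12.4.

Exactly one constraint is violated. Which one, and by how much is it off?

Distance(V, Q) = 12.4 — off by 6.90.

E = (0.00, 0.00) ✓; EN at 50.40° ✓; |EN| = 44.50 ✓; ∠ENV = 131.2° ✓; |NV| = 40.40 ✓; ∠(NV, VQ) = 90.00° ✓; |VQ| = 5.500 ✗.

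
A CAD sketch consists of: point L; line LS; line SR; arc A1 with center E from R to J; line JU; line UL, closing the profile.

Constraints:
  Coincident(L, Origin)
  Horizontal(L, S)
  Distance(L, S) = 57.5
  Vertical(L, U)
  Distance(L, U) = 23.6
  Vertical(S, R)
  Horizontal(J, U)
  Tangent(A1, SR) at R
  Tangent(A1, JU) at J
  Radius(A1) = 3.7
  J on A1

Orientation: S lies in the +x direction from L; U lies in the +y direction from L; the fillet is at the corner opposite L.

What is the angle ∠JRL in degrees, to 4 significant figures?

64.09°

L is at the origin; L and S share the same y with |LS| = 57.5 and S on the +x side, so S = (57.50, 0.000). L and U share the same x with |LU| = 23.6 and U on the +y side, so U = (0.000, 23.60). The virtual corner opposite L is at (57.50, 23.60). Tangency of A1 to SR means the radius ER is perpendicular to SR and since A1 is tangent to JU there, EJ ⟂ JU, with radius 3.7, so the center E sits 3.7 in from both sides at E = (53.80, 19.90). That places the tangent points at R = (57.50, 19.90) on SR and J = (53.80, 23.60) on JU. Then cos ∠JRL = RJ·RL / (|RJ||RL|), giving 64.09°.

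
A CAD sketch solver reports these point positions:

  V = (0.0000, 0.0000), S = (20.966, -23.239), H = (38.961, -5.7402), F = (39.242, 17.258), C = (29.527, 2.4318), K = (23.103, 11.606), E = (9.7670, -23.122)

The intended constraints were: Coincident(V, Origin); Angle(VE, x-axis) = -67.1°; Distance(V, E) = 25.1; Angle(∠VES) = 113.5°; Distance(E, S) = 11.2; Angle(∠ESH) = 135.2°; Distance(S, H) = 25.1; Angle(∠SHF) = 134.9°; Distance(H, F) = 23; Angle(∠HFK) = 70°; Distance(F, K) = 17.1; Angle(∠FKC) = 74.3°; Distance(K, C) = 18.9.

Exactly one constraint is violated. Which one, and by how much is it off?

Distance(K, C) = 18.9 — off by 7.70.

V = (0.00, 0.00) ✓; VE at -67.10° ✓; |VE| = 25.10 ✓; ∠VES = 113.5° ✓; |ES| = 11.20 ✓; ∠ESH = 135.2° ✓; |SH| = 25.10 ✓; ∠SHF = 134.9° ✓; |HF| = 23.00 ✓; ∠HFK = 70.00° ✓; |FK| = 17.10 ✓; ∠FKC = 74.30° ✓; |KC| = 11.20 ✗.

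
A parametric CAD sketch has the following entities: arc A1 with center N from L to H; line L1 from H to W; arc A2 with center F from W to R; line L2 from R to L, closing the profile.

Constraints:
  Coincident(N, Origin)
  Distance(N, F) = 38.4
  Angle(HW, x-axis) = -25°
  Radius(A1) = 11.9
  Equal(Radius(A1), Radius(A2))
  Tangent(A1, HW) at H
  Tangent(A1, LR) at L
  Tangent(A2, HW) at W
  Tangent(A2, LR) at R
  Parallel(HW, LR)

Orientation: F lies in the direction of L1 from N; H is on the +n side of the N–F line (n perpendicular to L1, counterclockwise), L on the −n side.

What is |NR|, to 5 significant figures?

40.202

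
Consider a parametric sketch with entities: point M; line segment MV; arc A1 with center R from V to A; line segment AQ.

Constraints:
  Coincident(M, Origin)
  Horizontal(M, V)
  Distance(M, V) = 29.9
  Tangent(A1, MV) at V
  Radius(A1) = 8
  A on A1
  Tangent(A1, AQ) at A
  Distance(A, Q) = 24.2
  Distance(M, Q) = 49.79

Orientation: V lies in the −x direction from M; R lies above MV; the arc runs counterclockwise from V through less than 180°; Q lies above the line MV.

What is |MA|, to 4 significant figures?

26.76

Checks: ∠(RV, VM) = 90.00° ✓; |RV| = 8.000 ✓; |RA| = 8.000 ✓; ∠(RA, AQ) = 90.00° ✓; |AQ| = 24.20 ✓; |MQ| = 49.79 ✓.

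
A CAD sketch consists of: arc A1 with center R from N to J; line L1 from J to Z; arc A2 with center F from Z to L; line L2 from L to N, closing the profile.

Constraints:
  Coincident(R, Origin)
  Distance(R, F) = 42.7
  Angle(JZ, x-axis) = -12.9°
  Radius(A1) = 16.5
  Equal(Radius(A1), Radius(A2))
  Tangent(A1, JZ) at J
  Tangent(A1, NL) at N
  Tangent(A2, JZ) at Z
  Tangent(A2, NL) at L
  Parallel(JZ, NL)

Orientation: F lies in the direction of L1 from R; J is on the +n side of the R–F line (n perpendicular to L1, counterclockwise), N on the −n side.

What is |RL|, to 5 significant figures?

45.777

Tangency of A1 to both parallel lines with radius 16.5 puts J and N at R ± 16.5·n: J = (3.6836, 16.084), N = (-3.6836, -16.084). Equal radii place Z and L the same way about F: Z = F + 16.5·n = (45.306, 6.5508), L = F − 16.5·n = (37.939, -25.616). Then |RL| = |L − R| = 45.777.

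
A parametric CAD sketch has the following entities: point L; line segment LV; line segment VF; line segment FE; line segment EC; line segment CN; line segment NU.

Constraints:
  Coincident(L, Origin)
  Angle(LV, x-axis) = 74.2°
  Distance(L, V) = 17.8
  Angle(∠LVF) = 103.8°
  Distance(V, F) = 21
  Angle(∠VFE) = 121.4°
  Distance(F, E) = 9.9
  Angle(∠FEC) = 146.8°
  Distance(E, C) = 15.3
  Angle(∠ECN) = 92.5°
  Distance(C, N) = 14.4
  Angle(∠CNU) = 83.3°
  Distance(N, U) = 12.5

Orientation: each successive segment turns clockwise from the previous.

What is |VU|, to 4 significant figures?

17.04

∠ECN = 92.5° gives CN at 178.7° from the x-axis; with |CN| = 14.4, N = (15.28, -7.170). ∠CNU = 83.3° gives NU at 82.00° from the x-axis; with |NU| = 12.5, U = (17.02, 5.208). Then |VU| = |U − V| = 17.04.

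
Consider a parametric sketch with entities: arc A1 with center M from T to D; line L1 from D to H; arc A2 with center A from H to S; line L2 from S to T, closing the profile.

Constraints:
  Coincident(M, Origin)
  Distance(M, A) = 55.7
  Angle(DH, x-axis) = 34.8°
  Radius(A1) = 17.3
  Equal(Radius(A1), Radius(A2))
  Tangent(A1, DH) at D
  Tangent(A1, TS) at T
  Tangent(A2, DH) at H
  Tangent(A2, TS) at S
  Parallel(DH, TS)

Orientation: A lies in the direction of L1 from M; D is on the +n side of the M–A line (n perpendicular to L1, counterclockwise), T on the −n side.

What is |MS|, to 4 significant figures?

58.32

Tangency of A1 to both parallel lines with radius 17.3 puts D and T at M ± 17.3·n: D = (-9.873, 14.21), T = (9.873, -14.21). Equal radii place H and S the same way about A: H = A + 17.3·n = (35.86, 45.99), S = A − 17.3·n = (55.61, 17.58). Then |MS| = |S − M| = 58.32.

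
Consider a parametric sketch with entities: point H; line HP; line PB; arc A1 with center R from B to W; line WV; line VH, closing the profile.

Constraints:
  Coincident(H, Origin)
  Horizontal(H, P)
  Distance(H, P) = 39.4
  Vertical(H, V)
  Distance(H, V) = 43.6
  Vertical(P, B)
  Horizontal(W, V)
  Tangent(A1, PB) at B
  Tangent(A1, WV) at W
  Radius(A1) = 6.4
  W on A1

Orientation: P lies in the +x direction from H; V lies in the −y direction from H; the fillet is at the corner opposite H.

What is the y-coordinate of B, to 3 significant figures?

-37.2

The virtual corner opposite H is at (39.4, -43.6). Since A1 is tangent to PB there, RB ⟂ PB and the tangent condition forces RW to be normal to WV, with radius 6.4, so the center R sits 6.4 in from both sides at R = (33.0, -37.2). That places the tangent points at B = (39.4, -37.2) on PB and W = (33.0, -43.6) on WV. So B.y = -37.2.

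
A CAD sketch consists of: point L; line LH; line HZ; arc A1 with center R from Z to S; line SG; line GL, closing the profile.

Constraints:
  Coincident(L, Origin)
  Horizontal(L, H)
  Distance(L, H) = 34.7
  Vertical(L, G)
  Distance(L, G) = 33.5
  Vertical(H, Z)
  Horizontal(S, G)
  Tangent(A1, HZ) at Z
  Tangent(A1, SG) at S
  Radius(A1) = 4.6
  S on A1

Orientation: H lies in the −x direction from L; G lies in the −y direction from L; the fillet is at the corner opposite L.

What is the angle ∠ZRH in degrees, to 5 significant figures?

80.956°

The virtual corner opposite L is at (-34.700, -33.500). Tangency of A1 to HZ means the radius RZ is perpendicular to HZ and the tangent condition forces RS to be normal to SG, with radius 4.6, so the center R sits 4.6 in from both sides at R = (-30.100, -28.900). That places the tangent points at Z = (-34.700, -28.900) on HZ and S = (-30.100, -33.500) on SG. Then cos ∠ZRH = RZ·RH / (|RZ||RH|), giving 80.956°.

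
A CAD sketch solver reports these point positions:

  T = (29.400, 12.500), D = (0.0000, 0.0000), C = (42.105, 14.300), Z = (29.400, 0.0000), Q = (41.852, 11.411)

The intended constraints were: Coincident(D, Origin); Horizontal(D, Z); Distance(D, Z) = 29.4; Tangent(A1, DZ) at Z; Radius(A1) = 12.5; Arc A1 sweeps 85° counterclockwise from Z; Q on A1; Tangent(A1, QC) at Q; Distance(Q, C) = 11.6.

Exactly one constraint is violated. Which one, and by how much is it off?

Distance(Q, C) = 11.6 — off by 8.70.

D = (0.00, 0.00) ✓; D.y = 0.00, Z.y = 0.00 ✓; |DZ| = 29.40 ✓; ∠(TZ, ZD) = 90.00° ✓; |TZ| = 12.50 ✓; bearing(T→Q) − bearing(T→Z) = 85.00° ✓; |TQ| = 12.50 ✓; ∠(TQ, QC) = 90.01° ✓; |QC| = 2.900 ✗.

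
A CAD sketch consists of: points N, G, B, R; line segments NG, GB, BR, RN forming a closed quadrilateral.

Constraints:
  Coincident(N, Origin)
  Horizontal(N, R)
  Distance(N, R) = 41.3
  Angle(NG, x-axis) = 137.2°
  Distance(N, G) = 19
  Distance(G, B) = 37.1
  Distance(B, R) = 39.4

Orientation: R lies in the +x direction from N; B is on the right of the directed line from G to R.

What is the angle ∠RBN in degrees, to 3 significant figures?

81.8°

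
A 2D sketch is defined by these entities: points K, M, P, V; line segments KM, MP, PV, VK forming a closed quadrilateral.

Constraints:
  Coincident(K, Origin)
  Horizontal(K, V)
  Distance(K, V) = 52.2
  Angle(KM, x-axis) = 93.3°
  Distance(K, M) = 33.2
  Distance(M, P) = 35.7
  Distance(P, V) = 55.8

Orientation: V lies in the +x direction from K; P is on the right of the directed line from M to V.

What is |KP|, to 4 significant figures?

4.347

K is at the origin; K and V share the same y with |KV| = 52.2 and V in +x, so V = (52.2, 0). KM runs at 93.3° with |KM| = 33.2, so M = (-1.911, 33.14). P is determined by |MP| = 35.7 and |PV| = 55.8 together: it lies at the intersection of circle(M, 35.7) and circle(V, 55.8). With |MV| = 63.46, the foot of the radical line on MV is 17.24 from M and the perpendicular offset is √(35.7² − 17.24²) = 31.26. Taking the right-of-MV solution: P = (-3.543, -2.518).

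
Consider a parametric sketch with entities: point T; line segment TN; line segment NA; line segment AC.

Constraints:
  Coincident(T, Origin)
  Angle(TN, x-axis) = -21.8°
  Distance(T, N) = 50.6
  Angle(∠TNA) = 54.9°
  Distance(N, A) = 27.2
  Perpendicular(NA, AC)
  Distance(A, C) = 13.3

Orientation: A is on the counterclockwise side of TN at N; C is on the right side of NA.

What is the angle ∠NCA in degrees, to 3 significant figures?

63.9°

T is at the origin; TN runs at -21.8° with length 50.6, so N = 50.6·(cos -21.8°, sin -21.8°) = (47.0, -18.8). ∠TNA = 54.9°, so NA runs at -21.8° + (180° − 54.9°) = 103° from the x-axis; with |NA| = 27.2, A = N + 27.2·(cos 103°, sin 103°) = (40.7, 7.68). NA is perpendicular to AC; with |AC| = 13.3 on the right of NA, C = A + 13.3·(0.973, 0.230) = (53.7, 10.7). Then cos ∠NCA = CN·CA / (|CN||CA|), giving 63.9°.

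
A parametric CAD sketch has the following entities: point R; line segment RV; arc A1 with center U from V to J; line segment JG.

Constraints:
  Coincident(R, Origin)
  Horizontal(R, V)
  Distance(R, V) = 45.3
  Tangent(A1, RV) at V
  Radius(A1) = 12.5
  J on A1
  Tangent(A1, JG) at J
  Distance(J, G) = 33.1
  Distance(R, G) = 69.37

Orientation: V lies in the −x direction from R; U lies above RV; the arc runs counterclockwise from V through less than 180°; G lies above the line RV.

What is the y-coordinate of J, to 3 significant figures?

18.6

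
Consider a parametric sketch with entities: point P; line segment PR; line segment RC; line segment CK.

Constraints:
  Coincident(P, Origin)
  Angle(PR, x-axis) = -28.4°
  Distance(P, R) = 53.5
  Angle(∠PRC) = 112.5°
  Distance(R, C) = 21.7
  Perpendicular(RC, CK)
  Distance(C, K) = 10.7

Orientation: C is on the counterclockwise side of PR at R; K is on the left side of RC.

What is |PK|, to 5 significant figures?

57.258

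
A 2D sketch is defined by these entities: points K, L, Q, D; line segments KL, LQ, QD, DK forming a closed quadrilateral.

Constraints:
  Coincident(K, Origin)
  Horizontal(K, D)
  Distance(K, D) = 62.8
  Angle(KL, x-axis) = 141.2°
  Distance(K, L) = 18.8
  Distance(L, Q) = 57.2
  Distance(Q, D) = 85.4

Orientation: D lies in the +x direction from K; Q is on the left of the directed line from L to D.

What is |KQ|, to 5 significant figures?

65.084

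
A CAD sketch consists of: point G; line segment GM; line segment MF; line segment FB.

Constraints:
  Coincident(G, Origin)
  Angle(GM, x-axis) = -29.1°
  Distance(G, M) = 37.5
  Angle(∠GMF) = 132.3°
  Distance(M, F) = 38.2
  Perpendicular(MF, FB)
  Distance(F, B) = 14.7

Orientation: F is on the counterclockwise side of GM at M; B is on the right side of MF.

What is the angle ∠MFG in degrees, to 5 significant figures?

23.616°

G is at the origin; GM runs at -29.1° with length 37.5, so M = 37.5·(cos -29.1°, sin -29.1°) = (32.766, -18.238). ∠GMF = 132.3°, so MF runs at -29.1° + (180° − 132.3°) = 18.600° from the x-axis; with |MF| = 38.2, F = M + 38.2·(cos 18.600°, sin 18.600°) = (68.971, -6.0533). Then cos ∠MFG = FM·FG / (|FM||FG|), giving 23.616°.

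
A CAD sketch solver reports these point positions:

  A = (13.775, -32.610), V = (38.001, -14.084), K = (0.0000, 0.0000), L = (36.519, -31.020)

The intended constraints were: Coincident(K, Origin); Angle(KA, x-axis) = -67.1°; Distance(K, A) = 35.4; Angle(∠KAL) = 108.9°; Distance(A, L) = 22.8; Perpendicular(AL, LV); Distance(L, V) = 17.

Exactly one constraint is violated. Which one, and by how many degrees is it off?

Perpendicular(AL, LV) — off by 9.00°.

K = (0.00, 0.00) ✓; KA at -67.10° ✓; |KA| = 35.40 ✓; ∠KAL = 108.9° ✓; |AL| = 22.80 ✓; ∠(AL, LV) = 81.00° ✗; |LV| = 17.00 ✓.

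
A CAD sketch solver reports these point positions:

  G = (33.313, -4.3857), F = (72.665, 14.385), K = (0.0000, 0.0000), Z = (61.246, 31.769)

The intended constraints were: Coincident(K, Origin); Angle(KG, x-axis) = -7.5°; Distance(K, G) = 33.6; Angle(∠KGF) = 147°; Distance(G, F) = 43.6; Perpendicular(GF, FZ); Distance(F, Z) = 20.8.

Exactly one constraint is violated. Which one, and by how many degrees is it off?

Perpendicular(GF, FZ) — off by 7.80°.

K = (0.00, 0.00) ✓; KG at -7.500° ✓; |KG| = 33.60 ✓; ∠KGF = 147.0° ✓; |GF| = 43.60 ✓; ∠(GF, FZ) = 97.80° ✗; |FZ| = 20.80 ✓.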